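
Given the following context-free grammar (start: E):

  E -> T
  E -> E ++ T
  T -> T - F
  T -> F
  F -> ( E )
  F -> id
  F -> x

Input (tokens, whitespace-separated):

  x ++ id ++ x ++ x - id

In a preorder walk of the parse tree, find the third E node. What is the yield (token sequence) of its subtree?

x ++ id

[E [E [E [E [T [F x]]] ++ [T [F id]]] ++ [T [F x]]] ++ [T [T [F x]] - [F id]]]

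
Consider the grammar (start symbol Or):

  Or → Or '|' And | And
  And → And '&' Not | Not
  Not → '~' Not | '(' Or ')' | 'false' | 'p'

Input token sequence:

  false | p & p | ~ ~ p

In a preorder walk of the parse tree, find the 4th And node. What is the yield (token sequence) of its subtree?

~ ~ p

[Or [Or [Or [And [Not false]]] | [And [And [Not p]] & [Not p]]] | [And [Not ~ [Not ~ [Not p]]]]]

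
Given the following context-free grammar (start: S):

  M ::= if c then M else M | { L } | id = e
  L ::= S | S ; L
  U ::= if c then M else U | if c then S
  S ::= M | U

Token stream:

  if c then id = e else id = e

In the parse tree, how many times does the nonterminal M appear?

3

[S [M if c then [M id = e] else [M id = e]]]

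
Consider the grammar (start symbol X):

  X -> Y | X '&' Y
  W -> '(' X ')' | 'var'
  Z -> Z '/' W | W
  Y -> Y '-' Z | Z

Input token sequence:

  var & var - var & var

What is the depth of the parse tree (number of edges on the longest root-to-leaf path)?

[X [X [X [Y [Z [W var]]]] & [Y [Y [Z [W var]]] - [Z [W var]]]] & [Y [Z [W var]]]]

6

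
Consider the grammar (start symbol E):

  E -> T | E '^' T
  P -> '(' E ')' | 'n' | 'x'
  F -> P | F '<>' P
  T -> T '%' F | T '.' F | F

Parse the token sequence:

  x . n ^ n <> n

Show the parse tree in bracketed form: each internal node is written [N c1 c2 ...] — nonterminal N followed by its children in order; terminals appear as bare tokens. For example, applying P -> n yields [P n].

E
E ^ T
T ^ T
T . F ^ T
F . F ^ T
P . F ^ T
x . F ^ T
x . P ^ T
x . n ^ T
x . n ^ F
x . n ^ F <> P
x . n ^ P <> P
x . n ^ n <> P
x . n ^ n <> n

[E [E [T [T [F [P x]]] . [F [P n]]]] ^ [T [F [F [P n]] <> [P n]]]]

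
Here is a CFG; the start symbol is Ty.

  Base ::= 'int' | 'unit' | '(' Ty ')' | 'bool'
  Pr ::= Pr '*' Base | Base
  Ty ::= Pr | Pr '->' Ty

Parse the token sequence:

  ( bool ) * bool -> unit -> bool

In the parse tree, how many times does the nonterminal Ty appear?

[Ty [Pr [Pr [Base ( [Ty [Pr [Base bool]]] )]] * [Base bool]] -> [Ty [Pr [Base unit]] -> [Ty [Pr [Base bool]]]]]

4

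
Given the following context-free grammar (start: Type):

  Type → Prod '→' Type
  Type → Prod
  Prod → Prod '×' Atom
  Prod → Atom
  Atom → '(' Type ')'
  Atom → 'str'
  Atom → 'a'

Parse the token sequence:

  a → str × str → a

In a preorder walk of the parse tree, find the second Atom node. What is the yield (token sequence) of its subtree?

str

[Type [Prod [Atom a]] → [Type [Prod [Prod [Atom str]] × [Atom str]] → [Type [Prod [Atom a]]]]]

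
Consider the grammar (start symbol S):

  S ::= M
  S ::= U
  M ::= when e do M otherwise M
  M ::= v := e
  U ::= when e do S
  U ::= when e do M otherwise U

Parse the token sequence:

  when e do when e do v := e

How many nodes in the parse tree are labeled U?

2

[S [U when e do [S [U when e do [S [M v := e]]]]]]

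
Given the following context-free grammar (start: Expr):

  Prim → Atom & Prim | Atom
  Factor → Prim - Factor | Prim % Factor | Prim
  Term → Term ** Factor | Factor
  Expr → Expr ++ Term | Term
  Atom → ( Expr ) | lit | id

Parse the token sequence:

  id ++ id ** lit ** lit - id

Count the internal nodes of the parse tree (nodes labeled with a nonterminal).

[Expr [Expr [Term [Factor [Prim [Atom id]]]]] ++ [Term [Term [Term [Factor [Prim [Atom id]]]] ** [Factor [Prim [Atom lit]]]] ** [Factor [Prim [Atom lit]] - [Factor [Prim [Atom id]]]]]]

21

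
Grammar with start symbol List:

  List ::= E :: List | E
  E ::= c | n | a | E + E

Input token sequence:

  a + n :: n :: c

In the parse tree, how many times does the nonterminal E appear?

5

[List [E [E a] + [E n]] :: [List [E n] :: [List [E c]]]]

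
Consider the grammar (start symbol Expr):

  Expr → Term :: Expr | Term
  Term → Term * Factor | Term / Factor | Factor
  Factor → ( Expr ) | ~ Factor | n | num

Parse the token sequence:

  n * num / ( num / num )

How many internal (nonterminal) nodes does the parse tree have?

12

[Expr [Term [Term [Term [Factor n]] * [Factor num]] / [Factor ( [Expr [Term [Term [Factor num]] / [Factor num]]] )]]]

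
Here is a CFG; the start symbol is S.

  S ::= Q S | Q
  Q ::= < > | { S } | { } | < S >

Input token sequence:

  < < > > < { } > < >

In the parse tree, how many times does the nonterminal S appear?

[S [Q < [S [Q < >]] >] [S [Q < [S [Q { }]] >] [S [Q < >]]]]

5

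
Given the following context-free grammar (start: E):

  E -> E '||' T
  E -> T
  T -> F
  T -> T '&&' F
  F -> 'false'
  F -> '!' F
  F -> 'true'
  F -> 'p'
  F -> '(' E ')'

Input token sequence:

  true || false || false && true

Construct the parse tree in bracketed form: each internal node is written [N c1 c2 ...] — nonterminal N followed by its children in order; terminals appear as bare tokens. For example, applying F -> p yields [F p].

E
E || T
E || T || T
T || T || T
F || T || T
true || T || T
true || F || T
true || false || T
true || false || T && F
true || false || F && F
true || false || false && F
true || false || false && true

[E [E [E [T [F true]]] || [T [F false]]] || [T [T [F false]] && [F true]]]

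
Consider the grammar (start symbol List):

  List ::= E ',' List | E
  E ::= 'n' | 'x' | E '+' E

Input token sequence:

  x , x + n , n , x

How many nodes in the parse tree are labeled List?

[List [E x] , [List [E [E x] + [E n]] , [List [E n] , [List [E x]]]]]

4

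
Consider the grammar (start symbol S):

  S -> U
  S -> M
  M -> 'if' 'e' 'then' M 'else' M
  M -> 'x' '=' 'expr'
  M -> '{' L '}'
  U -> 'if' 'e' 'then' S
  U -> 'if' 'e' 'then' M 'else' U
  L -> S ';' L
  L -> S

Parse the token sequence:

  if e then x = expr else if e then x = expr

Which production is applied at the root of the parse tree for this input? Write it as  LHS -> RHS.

S -> U

[S [U if e then [M x = expr] else [U if e then [S [M x = expr]]]]]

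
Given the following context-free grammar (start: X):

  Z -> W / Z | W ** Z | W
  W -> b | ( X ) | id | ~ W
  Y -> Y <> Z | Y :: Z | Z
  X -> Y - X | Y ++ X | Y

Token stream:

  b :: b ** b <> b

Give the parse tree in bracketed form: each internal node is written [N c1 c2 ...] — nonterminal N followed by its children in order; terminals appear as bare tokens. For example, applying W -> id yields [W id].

[X [Y [Y [Y [Z [W b]]] :: [Z [W b] ** [Z [W b]]]] <> [Z [W b]]]]

X
Y
Y <> Z
Y :: Z <> Z
Z :: Z <> Z
W :: Z <> Z
b :: Z <> Z
b :: W ** Z <> Z
b :: b ** Z <> Z
b :: b ** W <> Z
b :: b ** b <> Z
b :: b ** b <> W
b :: b ** b <> b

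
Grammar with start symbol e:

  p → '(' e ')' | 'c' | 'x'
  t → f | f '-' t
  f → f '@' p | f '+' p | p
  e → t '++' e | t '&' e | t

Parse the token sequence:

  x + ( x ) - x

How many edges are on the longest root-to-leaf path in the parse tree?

8

[e [t [f [f [p x]] + [p ( [e [t [f [p x]]]] )]] - [t [f [p x]]]]]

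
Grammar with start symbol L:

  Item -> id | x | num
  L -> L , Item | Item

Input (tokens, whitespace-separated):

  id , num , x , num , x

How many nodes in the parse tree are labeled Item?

[L [L [L [L [L [Item id]] , [Item num]] , [Item x]] , [Item num]] , [Item x]]

5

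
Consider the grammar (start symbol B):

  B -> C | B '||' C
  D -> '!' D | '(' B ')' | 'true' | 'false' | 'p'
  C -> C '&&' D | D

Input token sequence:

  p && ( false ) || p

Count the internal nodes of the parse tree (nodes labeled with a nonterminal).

11

[B [B [C [C [D p]] && [D ( [B [C [D false]]] )]]] || [C [D p]]]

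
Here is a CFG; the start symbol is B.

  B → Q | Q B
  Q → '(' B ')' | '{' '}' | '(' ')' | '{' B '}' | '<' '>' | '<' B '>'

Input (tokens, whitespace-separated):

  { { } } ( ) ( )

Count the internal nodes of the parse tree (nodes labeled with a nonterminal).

8

[B [Q { [B [Q { }]] }] [B [Q ( )] [B [Q ( )]]]]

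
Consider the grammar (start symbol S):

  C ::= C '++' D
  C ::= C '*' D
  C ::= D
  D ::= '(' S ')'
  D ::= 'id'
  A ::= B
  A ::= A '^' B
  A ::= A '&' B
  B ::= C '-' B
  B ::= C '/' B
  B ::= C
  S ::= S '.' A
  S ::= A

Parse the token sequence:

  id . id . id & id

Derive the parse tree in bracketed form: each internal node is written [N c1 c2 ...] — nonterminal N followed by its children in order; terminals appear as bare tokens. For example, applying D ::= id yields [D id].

[S [S [S [A [B [C [D id]]]]] . [A [B [C [D id]]]]] . [A [A [B [C [D id]]]] & [B [C [D id]]]]]

S
S . A
S . A . A
A . A . A
B . A . A
C . A . A
D . A . A
id . A . A
id . B . A
id . C . A
id . D . A
id . id . A
id . id . A & B
id . id . B & B
id . id . C & B
id . id . D & B
id . id . id & B
id . id . id & C
id . id . id & D
id . id . id & id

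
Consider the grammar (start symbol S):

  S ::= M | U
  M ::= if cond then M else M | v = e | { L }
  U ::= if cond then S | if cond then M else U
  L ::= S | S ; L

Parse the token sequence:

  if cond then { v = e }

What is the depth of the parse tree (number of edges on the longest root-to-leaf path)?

7

[S [U if cond then [S [M { [L [S [M v = e]]] }]]]]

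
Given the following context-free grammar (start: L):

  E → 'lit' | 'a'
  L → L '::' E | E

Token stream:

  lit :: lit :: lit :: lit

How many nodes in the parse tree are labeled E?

4

[L [L [L [L [E lit]] :: [E lit]] :: [E lit]] :: [E lit]]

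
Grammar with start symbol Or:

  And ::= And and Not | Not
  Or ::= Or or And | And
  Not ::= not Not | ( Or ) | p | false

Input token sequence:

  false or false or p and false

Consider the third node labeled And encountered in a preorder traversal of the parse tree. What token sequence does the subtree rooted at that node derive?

[Or [Or [Or [And [Not false]]] or [And [Not false]]] or [And [And [Not p]] and [Not false]]]

p and false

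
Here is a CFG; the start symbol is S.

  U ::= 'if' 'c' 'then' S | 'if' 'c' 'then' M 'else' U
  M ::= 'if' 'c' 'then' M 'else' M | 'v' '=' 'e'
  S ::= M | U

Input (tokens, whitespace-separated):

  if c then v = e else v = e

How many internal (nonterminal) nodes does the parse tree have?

4

[S [M if c then [M v = e] else [M v = e]]]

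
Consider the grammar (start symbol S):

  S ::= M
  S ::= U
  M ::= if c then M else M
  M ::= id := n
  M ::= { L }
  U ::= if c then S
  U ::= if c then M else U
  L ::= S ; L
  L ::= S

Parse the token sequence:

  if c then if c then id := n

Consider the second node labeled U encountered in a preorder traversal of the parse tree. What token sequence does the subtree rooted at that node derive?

[S [U if c then [S [U if c then [S [M id := n]]]]]]

if c then id := n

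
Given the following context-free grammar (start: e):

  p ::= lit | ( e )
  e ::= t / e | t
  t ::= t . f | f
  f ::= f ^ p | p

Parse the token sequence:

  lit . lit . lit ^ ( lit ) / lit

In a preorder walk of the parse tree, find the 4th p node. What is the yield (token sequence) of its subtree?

[e [t [t [t [f [p lit]]] . [f [p lit]]] . [f [f [p lit]] ^ [p ( [e [t [f [p lit]]]] )]]] / [e [t [f [p lit]]]]]

( lit )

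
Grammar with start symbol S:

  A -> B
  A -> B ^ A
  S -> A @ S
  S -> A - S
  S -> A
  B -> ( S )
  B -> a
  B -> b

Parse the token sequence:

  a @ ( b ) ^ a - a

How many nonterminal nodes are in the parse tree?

[S [A [B a]] @ [S [A [B ( [S [A [B b]]] )] ^ [A [B a]]] - [S [A [B a]]]]]

14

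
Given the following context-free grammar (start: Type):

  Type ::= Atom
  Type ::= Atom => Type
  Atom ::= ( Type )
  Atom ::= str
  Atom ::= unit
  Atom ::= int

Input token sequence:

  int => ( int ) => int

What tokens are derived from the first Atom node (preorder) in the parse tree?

int

[Type [Atom int] => [Type [Atom ( [Type [Atom int]] )] => [Type [Atom int]]]]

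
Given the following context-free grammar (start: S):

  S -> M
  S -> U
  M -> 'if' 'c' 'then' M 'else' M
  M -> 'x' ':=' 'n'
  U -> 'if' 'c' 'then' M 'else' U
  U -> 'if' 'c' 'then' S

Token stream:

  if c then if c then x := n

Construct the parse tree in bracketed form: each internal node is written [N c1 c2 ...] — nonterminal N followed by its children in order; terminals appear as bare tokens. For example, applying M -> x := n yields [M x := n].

S
U
if c then S
if c then U
if c then if c then S
if c then if c then M
if c then if c then x := n

[S [U if c then [S [U if c then [S [M x := n]]]]]]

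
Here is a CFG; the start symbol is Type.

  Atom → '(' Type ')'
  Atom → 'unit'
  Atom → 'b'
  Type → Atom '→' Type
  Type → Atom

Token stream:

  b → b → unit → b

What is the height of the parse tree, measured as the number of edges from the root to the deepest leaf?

5

[Type [Atom b] → [Type [Atom b] → [Type [Atom unit] → [Type [Atom b]]]]]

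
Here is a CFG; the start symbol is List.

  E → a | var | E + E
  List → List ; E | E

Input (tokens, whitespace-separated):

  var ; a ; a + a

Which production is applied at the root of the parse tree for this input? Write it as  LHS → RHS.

List → List ; E

[List [List [List [E var]] ; [E a]] ; [E [E a] + [E a]]]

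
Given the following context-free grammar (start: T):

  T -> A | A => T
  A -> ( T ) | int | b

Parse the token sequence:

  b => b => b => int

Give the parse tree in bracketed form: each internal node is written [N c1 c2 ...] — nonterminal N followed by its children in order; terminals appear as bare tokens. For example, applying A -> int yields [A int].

T
A => T
b => T
b => A => T
b => b => T
b => b => A => T
b => b => b => T
b => b => b => A
b => b => b => int

[T [A b] => [T [A b] => [T [A b] => [T [A int]]]]]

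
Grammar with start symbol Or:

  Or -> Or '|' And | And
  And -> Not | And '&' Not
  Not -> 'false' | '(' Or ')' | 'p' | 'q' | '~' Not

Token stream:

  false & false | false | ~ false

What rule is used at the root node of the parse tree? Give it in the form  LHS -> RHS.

Or -> Or '|' And

[Or [Or [Or [And [And [Not false]] & [Not false]]] | [And [Not false]]] | [And [Not ~ [Not false]]]]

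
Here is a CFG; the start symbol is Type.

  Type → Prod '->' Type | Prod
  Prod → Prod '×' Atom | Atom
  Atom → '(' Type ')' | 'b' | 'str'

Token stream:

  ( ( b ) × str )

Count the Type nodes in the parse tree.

[Type [Prod [Atom ( [Type [Prod [Prod [Atom ( [Type [Prod [Atom b]]] )]] × [Atom str]]] )]]]

3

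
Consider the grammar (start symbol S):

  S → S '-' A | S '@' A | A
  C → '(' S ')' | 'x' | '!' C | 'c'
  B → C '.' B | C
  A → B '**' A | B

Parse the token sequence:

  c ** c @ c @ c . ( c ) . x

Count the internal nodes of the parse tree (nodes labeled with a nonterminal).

23

[S [S [S [A [B [C c]] ** [A [B [C c]]]]] @ [A [B [C c]]]] @ [A [B [C c] . [B [C ( [S [A [B [C c]]]] )] . [B [C x]]]]]]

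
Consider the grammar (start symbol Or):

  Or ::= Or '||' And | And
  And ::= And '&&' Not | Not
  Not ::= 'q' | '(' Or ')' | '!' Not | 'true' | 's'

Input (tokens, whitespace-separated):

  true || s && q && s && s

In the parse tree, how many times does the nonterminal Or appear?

2

[Or [Or [And [Not true]]] || [And [And [And [And [Not s]] && [Not q]] && [Not s]] && [Not s]]]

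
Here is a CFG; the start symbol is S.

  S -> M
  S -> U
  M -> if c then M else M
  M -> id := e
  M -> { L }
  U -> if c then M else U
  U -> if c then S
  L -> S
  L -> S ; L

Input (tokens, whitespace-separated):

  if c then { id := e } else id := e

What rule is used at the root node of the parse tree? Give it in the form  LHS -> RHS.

[S [M if c then [M { [L [S [M id := e]]] }] else [M id := e]]]

S -> M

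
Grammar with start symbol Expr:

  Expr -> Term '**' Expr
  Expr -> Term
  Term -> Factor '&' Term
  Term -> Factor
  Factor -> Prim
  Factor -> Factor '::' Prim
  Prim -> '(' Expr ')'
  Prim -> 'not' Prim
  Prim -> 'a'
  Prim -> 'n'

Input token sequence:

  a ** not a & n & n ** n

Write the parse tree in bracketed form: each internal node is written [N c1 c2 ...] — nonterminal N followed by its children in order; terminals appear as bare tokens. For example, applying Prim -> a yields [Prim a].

[Expr [Term [Factor [Prim a]]] ** [Expr [Term [Factor [Prim not [Prim a]]] & [Term [Factor [Prim n]] & [Term [Factor [Prim n]]]]] ** [Expr [Term [Factor [Prim n]]]]]]

Expr
Term ** Expr
Factor ** Expr
Prim ** Expr
a ** Expr
a ** Term ** Expr
a ** Factor & Term ** Expr
a ** Prim & Term ** Expr
a ** not Prim & Term ** Expr
a ** not a & Term ** Expr
a ** not a & Factor & Term ** Expr
a ** not a & Prim & Term ** Expr
a ** not a & n & Term ** Expr
a ** not a & n & Factor ** Expr
a ** not a & n & Prim ** Expr
a ** not a & n & n ** Expr
a ** not a & n & n ** Term
a ** not a & n & n ** Factor
a ** not a & n & n ** Prim
a ** not a & n & n ** n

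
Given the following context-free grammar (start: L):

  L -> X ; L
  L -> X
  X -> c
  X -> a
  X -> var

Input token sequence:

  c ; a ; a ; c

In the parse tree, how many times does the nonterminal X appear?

4

[L [X c] ; [L [X a] ; [L [X a] ; [L [X c]]]]]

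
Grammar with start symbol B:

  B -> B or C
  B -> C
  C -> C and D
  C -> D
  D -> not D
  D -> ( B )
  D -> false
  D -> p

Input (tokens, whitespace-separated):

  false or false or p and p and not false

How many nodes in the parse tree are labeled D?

[B [B [B [C [D false]]] or [C [D false]]] or [C [C [C [D p]] and [D p]] and [D not [D false]]]]

6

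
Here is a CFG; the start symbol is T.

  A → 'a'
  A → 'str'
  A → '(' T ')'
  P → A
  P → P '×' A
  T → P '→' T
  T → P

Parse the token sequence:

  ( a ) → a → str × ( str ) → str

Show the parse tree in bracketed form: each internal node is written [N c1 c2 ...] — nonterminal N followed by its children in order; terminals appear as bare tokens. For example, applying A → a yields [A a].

T
P → T
A → T
( T ) → T
( P ) → T
( A ) → T
( a ) → T
( a ) → P → T
( a ) → A → T
( a ) → a → T
( a ) → a → P → T
( a ) → a → P × A → T
( a ) → a → A × A → T
( a ) → a → str × A → T
( a ) → a → str × ( T ) → T
( a ) → a → str × ( P ) → T
( a ) → a → str × ( A ) → T
( a ) → a → str × ( str ) → T
( a ) → a → str × ( str ) → P
( a ) → a → str × ( str ) → A
( a ) → a → str × ( str ) → str

[T [P [A ( [T [P [A a]]] )]] → [T [P [A a]] → [T [P [P [A str]] × [A ( [T [P [A str]]] )]] → [T [P [A str]]]]]]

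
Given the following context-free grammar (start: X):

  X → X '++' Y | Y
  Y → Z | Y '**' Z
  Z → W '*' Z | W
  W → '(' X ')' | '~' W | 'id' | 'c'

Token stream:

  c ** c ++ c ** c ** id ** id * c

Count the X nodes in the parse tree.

2

[X [X [Y [Y [Z [W c]]] ** [Z [W c]]]] ++ [Y [Y [Y [Y [Z [W c]]] ** [Z [W c]]] ** [Z [W id]]] ** [Z [W id] * [Z [W c]]]]]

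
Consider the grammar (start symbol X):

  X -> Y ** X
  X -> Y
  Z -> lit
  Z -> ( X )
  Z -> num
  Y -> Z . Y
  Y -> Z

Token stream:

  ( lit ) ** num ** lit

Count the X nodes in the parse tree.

4

[X [Y [Z ( [X [Y [Z lit]]] )]] ** [X [Y [Z num]] ** [X [Y [Z lit]]]]]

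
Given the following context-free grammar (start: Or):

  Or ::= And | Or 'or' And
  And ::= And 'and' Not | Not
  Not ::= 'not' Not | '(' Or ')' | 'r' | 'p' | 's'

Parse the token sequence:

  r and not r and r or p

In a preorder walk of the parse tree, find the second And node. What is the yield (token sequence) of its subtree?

[Or [Or [And [And [And [Not r]] and [Not not [Not r]]] and [Not r]]] or [And [Not p]]]

r and not r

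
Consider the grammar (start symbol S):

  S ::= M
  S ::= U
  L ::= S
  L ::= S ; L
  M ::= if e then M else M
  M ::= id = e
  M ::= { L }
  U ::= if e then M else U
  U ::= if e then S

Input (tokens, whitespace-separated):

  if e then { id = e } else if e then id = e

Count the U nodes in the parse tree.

2

[S [U if e then [M { [L [S [M id = e]]] }] else [U if e then [S [M id = e]]]]]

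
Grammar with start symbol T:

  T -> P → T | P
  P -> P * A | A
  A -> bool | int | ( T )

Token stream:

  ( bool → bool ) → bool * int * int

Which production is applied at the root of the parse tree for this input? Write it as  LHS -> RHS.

[T [P [A ( [T [P [A bool]] → [T [P [A bool]]]] )]] → [T [P [P [P [A bool]] * [A int]] * [A int]]]]

T -> P → T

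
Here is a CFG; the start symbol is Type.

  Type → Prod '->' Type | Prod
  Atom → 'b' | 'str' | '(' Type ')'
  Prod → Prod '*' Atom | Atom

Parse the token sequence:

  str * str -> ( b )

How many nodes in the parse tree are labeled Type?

3

[Type [Prod [Prod [Atom str]] * [Atom str]] -> [Type [Prod [Atom ( [Type [Prod [Atom b]]] )]]]]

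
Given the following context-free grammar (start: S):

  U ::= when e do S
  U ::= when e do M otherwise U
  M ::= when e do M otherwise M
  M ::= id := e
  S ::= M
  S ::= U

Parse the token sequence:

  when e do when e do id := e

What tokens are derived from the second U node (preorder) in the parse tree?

[S [U when e do [S [U when e do [S [M id := e]]]]]]

when e do id := e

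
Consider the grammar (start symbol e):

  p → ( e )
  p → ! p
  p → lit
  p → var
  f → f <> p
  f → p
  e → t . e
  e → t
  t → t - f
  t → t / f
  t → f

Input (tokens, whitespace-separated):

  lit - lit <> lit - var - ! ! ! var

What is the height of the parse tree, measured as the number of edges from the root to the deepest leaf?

7

[e [t [t [t [t [f [p lit]]] - [f [f [p lit]] <> [p lit]]] - [f [p var]]] - [f [p ! [p ! [p ! [p var]]]]]]]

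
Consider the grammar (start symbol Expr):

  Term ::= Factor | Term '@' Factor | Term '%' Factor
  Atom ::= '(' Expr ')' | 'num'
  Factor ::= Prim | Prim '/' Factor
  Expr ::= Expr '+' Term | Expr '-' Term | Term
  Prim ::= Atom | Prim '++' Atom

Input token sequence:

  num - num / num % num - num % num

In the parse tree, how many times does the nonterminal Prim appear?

6

[Expr [Expr [Expr [Term [Factor [Prim [Atom num]]]]] - [Term [Term [Factor [Prim [Atom num]] / [Factor [Prim [Atom num]]]]] % [Factor [Prim [Atom num]]]]] - [Term [Term [Factor [Prim [Atom num]]]] % [Factor [Prim [Atom num]]]]]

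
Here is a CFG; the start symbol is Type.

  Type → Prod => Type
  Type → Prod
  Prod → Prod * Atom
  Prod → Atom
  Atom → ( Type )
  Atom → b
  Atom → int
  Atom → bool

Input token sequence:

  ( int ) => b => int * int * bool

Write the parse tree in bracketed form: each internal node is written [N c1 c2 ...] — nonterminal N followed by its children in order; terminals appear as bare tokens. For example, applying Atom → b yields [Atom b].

[Type [Prod [Atom ( [Type [Prod [Atom int]]] )]] => [Type [Prod [Atom b]] => [Type [Prod [Prod [Prod [Atom int]] * [Atom int]] * [Atom bool]]]]]

Type
Prod => Type
Atom => Type
( Type ) => Type
( Prod ) => Type
( Atom ) => Type
( int ) => Type
( int ) => Prod => Type
( int ) => Atom => Type
( int ) => b => Type
( int ) => b => Prod
( int ) => b => Prod * Atom
( int ) => b => Prod * Atom * Atom
( int ) => b => Atom * Atom * Atom
( int ) => b => int * Atom * Atom
( int ) => b => int * int * Atom
( int ) => b => int * int * bool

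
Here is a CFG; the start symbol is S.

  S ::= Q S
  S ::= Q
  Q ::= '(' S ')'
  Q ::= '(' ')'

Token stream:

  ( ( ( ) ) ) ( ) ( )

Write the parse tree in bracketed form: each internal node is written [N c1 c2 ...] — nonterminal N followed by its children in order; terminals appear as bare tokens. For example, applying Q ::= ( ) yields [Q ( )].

S
Q S
( S ) S
( Q ) S
( ( S ) ) S
( ( Q ) ) S
( ( ( ) ) ) S
( ( ( ) ) ) Q S
( ( ( ) ) ) ( ) S
( ( ( ) ) ) ( ) Q
( ( ( ) ) ) ( ) ( )

[S [Q ( [S [Q ( [S [Q ( )]] )]] )] [S [Q ( )] [S [Q ( )]]]]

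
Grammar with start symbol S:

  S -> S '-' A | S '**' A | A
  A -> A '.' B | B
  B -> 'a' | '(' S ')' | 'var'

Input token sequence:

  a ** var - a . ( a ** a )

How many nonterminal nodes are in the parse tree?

[S [S [S [A [B a]]] ** [A [B var]]] - [A [A [B a]] . [B ( [S [S [A [B a]]] ** [A [B a]]] )]]]

17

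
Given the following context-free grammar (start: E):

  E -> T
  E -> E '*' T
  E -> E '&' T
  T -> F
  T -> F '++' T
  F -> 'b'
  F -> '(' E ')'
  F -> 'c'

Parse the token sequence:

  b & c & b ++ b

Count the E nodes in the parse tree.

[E [E [E [T [F b]]] & [T [F c]]] & [T [F b] ++ [T [F b]]]]

3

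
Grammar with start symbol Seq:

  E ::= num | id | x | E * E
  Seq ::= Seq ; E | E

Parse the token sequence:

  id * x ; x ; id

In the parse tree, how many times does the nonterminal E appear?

[Seq [Seq [Seq [E [E id] * [E x]]] ; [E x]] ; [E id]]

5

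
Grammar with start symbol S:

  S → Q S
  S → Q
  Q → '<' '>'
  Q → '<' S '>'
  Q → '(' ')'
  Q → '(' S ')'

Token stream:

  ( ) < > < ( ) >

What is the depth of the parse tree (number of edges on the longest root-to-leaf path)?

6

[S [Q ( )] [S [Q < >] [S [Q < [S [Q ( )]] >]]]]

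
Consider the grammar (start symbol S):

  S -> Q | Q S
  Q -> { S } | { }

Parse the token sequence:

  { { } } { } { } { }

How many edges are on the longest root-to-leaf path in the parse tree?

5

[S [Q { [S [Q { }]] }] [S [Q { }] [S [Q { }] [S [Q { }]]]]]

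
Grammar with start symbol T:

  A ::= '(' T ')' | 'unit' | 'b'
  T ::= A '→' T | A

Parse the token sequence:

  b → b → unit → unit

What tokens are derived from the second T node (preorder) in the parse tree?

b → unit → unit

[T [A b] → [T [A b] → [T [A unit] → [T [A unit]]]]]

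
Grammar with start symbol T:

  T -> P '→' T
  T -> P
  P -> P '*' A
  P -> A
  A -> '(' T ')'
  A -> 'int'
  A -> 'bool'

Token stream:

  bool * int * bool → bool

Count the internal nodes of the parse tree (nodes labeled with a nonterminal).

[T [P [P [P [A bool]] * [A int]] * [A bool]] → [T [P [A bool]]]]

10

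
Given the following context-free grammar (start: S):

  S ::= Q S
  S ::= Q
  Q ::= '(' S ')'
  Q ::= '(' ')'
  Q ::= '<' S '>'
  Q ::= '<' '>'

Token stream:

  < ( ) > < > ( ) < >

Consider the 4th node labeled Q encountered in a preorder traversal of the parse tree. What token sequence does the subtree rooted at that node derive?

[S [Q < [S [Q ( )]] >] [S [Q < >] [S [Q ( )] [S [Q < >]]]]]

( )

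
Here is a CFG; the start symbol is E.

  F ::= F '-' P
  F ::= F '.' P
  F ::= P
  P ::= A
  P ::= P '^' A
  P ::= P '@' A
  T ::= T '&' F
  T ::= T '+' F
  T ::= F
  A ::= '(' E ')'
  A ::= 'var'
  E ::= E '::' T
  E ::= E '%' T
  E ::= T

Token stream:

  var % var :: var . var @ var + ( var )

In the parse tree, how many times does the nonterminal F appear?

6

[E [E [E [T [F [P [A var]]]]] % [T [F [P [A var]]]]] :: [T [T [F [F [P [A var]]] . [P [P [A var]] @ [A var]]]] + [F [P [A ( [E [T [F [P [A var]]]]] )]]]]]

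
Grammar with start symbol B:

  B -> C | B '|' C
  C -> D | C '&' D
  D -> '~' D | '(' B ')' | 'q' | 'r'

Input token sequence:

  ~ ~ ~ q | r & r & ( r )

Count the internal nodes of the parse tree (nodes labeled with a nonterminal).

[B [B [C [D ~ [D ~ [D ~ [D q]]]]]] | [C [C [C [D r]] & [D r]] & [D ( [B [C [D r]]] )]]]

16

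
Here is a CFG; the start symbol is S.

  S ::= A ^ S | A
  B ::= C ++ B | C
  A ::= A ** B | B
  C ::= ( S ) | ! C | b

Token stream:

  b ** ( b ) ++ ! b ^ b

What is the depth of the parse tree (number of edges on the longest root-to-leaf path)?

[S [A [A [B [C b]]] ** [B [C ( [S [A [B [C b]]]] )] ++ [B [C ! [C b]]]]] ^ [S [A [B [C b]]]]]

8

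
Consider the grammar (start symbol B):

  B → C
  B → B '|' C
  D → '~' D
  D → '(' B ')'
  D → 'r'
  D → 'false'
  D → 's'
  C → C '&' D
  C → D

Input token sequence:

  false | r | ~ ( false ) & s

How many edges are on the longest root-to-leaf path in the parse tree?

[B [B [B [C [D false]]] | [C [D r]]] | [C [C [D ~ [D ( [B [C [D false]]] )]]] & [D s]]]

8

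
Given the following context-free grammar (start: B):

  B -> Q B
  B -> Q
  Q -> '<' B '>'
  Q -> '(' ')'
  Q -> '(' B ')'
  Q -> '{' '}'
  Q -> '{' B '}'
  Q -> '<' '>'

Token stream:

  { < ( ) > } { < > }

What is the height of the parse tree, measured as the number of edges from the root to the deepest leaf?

[B [Q { [B [Q < [B [Q ( )]] >]] }] [B [Q { [B [Q < >]] }]]]

6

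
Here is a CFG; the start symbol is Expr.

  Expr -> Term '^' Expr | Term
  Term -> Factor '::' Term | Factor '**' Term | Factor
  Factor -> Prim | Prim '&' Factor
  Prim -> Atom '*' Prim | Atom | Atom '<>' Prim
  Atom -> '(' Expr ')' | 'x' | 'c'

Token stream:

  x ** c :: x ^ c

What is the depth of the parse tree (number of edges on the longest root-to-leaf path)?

[Expr [Term [Factor [Prim [Atom x]]] ** [Term [Factor [Prim [Atom c]]] :: [Term [Factor [Prim [Atom x]]]]]] ^ [Expr [Term [Factor [Prim [Atom c]]]]]]

7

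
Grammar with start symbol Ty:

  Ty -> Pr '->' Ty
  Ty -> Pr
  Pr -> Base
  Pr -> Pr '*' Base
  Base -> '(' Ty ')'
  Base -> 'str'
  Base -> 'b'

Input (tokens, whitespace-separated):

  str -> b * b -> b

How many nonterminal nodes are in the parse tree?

[Ty [Pr [Base str]] -> [Ty [Pr [Pr [Base b]] * [Base b]] -> [Ty [Pr [Base b]]]]]

11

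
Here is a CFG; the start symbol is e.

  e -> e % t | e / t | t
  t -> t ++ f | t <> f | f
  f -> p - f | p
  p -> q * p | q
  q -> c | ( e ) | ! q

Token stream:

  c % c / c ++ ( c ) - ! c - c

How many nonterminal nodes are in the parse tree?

[e [e [e [t [f [p [q c]]]]] % [t [f [p [q c]]]]] / [t [t [f [p [q c]]]] ++ [f [p [q ( [e [t [f [p [q c]]]]] )]] - [f [p [q ! [q c]]] - [f [p [q c]]]]]]]

31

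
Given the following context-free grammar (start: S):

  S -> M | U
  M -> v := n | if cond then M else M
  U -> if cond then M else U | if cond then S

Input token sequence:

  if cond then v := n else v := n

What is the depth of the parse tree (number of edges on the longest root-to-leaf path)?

[S [M if cond then [M v := n] else [M v := n]]]

3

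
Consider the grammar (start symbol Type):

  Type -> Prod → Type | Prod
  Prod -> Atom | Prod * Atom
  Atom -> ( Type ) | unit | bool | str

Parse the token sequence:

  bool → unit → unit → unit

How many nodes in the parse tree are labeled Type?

4

[Type [Prod [Atom bool]] → [Type [Prod [Atom unit]] → [Type [Prod [Atom unit]] → [Type [Prod [Atom unit]]]]]]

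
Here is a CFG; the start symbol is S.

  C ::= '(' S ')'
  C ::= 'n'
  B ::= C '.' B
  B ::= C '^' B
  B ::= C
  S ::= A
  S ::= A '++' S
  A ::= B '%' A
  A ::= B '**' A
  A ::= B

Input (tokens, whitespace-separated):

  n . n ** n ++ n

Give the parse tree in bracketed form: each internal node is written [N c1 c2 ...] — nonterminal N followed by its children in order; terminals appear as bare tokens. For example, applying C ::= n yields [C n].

[S [A [B [C n] . [B [C n]]] ** [A [B [C n]]]] ++ [S [A [B [C n]]]]]

S
A ++ S
B ** A ++ S
C . B ** A ++ S
n . B ** A ++ S
n . C ** A ++ S
n . n ** A ++ S
n . n ** B ++ S
n . n ** C ++ S
n . n ** n ++ S
n . n ** n ++ A
n . n ** n ++ B
n . n ** n ++ C
n . n ** n ++ n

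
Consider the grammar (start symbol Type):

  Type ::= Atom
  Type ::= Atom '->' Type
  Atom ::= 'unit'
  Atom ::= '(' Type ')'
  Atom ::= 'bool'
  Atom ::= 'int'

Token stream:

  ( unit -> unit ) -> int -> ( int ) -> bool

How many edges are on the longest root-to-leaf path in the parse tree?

[Type [Atom ( [Type [Atom unit] -> [Type [Atom unit]]] )] -> [Type [Atom int] -> [Type [Atom ( [Type [Atom int]] )] -> [Type [Atom bool]]]]]

6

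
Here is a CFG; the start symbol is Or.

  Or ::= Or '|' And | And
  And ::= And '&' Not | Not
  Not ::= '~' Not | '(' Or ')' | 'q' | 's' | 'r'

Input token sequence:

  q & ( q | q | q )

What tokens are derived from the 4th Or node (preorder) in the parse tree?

[Or [And [And [Not q]] & [Not ( [Or [Or [Or [And [Not q]]] | [And [Not q]]] | [And [Not q]]] )]]]

q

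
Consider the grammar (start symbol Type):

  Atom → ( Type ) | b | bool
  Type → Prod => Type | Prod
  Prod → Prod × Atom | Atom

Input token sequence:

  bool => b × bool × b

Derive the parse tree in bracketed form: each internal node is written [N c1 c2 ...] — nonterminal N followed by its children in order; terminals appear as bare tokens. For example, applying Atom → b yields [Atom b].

Type
Prod => Type
Atom => Type
bool => Type
bool => Prod
bool => Prod × Atom
bool => Prod × Atom × Atom
bool => Atom × Atom × Atom
bool => b × Atom × Atom
bool => b × bool × Atom
bool => b × bool × b

[Type [Prod [Atom bool]] => [Type [Prod [Prod [Prod [Atom b]] × [Atom bool]] × [Atom b]]]]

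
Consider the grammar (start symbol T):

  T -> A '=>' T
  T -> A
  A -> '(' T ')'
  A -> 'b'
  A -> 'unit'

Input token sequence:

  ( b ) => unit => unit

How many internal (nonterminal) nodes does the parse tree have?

[T [A ( [T [A b]] )] => [T [A unit] => [T [A unit]]]]

8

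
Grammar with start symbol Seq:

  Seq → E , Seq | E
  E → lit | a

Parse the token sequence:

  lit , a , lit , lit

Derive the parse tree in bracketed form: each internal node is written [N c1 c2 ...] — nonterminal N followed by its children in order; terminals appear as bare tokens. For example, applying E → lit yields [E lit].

Seq
E , Seq
lit , Seq
lit , E , Seq
lit , a , Seq
lit , a , E , Seq
lit , a , lit , Seq
lit , a , lit , E
lit , a , lit , lit

[Seq [E lit] , [Seq [E a] , [Seq [E lit] , [Seq [E lit]]]]]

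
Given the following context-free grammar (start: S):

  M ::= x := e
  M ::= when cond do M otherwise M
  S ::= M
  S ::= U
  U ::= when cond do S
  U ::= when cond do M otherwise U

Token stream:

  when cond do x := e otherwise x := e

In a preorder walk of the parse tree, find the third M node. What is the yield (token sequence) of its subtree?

x := e

[S [M when cond do [M x := e] otherwise [M x := e]]]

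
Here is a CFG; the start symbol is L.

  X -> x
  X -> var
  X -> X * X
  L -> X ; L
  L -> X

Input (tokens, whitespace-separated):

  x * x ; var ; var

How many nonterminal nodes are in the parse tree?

[L [X [X x] * [X x]] ; [L [X var] ; [L [X var]]]]

8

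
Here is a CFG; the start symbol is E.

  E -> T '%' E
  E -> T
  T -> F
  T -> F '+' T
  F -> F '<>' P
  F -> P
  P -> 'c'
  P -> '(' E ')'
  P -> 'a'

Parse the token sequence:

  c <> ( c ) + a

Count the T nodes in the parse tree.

[E [T [F [F [P c]] <> [P ( [E [T [F [P c]]]] )]] + [T [F [P a]]]]]

3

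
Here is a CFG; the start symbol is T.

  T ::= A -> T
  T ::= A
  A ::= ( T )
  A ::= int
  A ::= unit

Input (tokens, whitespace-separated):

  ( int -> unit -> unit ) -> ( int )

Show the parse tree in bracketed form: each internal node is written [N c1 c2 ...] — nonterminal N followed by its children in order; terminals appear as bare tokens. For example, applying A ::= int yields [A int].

T
A -> T
( T ) -> T
( A -> T ) -> T
( int -> T ) -> T
( int -> A -> T ) -> T
( int -> unit -> T ) -> T
( int -> unit -> A ) -> T
( int -> unit -> unit ) -> T
( int -> unit -> unit ) -> A
( int -> unit -> unit ) -> ( T )
( int -> unit -> unit ) -> ( A )
( int -> unit -> unit ) -> ( int )

[T [A ( [T [A int] -> [T [A unit] -> [T [A unit]]]] )] -> [T [A ( [T [A int]] )]]]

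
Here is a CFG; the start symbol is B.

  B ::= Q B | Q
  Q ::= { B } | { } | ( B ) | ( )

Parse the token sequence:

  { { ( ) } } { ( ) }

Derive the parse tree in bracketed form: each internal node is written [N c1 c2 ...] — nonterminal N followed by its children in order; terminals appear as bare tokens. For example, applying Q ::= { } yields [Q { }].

B
Q B
{ B } B
{ Q } B
{ { B } } B
{ { Q } } B
{ { ( ) } } B
{ { ( ) } } Q
{ { ( ) } } { B }
{ { ( ) } } { Q }
{ { ( ) } } { ( ) }

[B [Q { [B [Q { [B [Q ( )]] }]] }] [B [Q { [B [Q ( )]] }]]]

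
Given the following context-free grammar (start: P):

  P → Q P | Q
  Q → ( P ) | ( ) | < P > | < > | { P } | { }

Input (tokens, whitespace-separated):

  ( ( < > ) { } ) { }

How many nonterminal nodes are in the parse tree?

10

[P [Q ( [P [Q ( [P [Q < >]] )] [P [Q { }]]] )] [P [Q { }]]]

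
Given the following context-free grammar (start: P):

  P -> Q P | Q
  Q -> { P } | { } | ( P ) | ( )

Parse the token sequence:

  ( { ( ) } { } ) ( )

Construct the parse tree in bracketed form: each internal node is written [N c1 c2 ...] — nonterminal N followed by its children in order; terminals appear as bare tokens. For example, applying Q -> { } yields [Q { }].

P
Q P
( P ) P
( Q P ) P
( { P } P ) P
( { Q } P ) P
( { ( ) } P ) P
( { ( ) } Q ) P
( { ( ) } { } ) P
( { ( ) } { } ) Q
( { ( ) } { } ) ( )

[P [Q ( [P [Q { [P [Q ( )]] }] [P [Q { }]]] )] [P [Q ( )]]]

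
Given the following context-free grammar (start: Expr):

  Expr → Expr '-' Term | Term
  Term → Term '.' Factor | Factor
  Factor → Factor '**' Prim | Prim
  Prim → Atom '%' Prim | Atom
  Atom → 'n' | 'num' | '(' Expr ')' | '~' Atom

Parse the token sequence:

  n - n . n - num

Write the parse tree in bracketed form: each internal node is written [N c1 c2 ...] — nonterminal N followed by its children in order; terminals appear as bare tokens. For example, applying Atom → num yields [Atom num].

Expr
Expr - Term
Expr - Term - Term
Term - Term - Term
Factor - Term - Term
Prim - Term - Term
Atom - Term - Term
n - Term - Term
n - Term . Factor - Term
n - Factor . Factor - Term
n - Prim . Factor - Term
n - Atom . Factor - Term
n - n . Factor - Term
n - n . Prim - Term
n - n . Atom - Term
n - n . n - Term
n - n . n - Factor
n - n . n - Prim
n - n . n - Atom
n - n . n - num

[Expr [Expr [Expr [Term [Factor [Prim [Atom n]]]]] - [Term [Term [Factor [Prim [Atom n]]]] . [Factor [Prim [Atom n]]]]] - [Term [Factor [Prim [Atom num]]]]]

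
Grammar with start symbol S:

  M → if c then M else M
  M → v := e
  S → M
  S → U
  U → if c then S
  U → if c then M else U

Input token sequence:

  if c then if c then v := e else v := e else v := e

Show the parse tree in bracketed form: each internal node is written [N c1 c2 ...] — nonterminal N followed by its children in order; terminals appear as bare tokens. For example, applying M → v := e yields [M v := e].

[S [M if c then [M if c then [M v := e] else [M v := e]] else [M v := e]]]

S
M
if c then M else M
if c then if c then M else M else M
if c then if c then v := e else M else M
if c then if c then v := e else v := e else M
if c then if c then v := e else v := e else v := e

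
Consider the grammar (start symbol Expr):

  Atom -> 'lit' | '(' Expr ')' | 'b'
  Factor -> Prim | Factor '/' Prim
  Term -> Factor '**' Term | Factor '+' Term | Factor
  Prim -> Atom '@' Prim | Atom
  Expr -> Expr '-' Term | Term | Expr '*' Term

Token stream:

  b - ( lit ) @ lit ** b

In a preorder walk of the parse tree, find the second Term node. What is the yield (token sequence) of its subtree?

[Expr [Expr [Term [Factor [Prim [Atom b]]]]] - [Term [Factor [Prim [Atom ( [Expr [Term [Factor [Prim [Atom lit]]]]] )] @ [Prim [Atom lit]]]] ** [Term [Factor [Prim [Atom b]]]]]]

( lit ) @ lit ** b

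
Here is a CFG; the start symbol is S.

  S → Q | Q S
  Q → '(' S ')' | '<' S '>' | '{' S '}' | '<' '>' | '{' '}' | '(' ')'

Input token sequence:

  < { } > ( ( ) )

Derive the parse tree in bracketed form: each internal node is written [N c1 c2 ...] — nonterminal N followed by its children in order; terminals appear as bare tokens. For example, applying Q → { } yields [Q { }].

[S [Q < [S [Q { }]] >] [S [Q ( [S [Q ( )]] )]]]

S
Q S
< S > S
< Q > S
< { } > S
< { } > Q
< { } > ( S )
< { } > ( Q )
< { } > ( ( ) )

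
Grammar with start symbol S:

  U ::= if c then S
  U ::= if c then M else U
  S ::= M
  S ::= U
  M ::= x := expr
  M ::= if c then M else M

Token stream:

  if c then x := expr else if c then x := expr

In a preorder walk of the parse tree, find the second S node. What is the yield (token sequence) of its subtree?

x := expr

[S [U if c then [M x := expr] else [U if c then [S [M x := expr]]]]]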